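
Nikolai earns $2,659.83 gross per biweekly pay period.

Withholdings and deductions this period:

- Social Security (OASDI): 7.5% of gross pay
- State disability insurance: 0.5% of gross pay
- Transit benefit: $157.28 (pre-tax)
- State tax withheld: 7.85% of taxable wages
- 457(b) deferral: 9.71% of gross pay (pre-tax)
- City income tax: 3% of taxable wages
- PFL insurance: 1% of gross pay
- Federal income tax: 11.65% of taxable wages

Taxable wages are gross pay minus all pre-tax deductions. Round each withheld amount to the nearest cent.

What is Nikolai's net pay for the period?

$1,499.92

Transit benefit: $157.28
457(b) deferral: $2,659.83 × 0.0971 = $258.27
Pre-tax total = $157.28 + $258.27 = $415.55
Taxable wages = $2,659.83 − $415.55 = $2,244.28
State tax withheld: $2,244.28 × 0.0785 = $176.18
City income tax: $2,244.28 × 0.03 = $67.33
Federal income tax: $2,244.28 × 0.1165 = $261.46
State disability insurance: $2,659.83 × 0.005 = $13.30
Social Security (OASDI): $2,659.83 × 0.075 = $199.49
PFL insurance: $2,659.83 × 0.01 = $26.60
Total deductions = $157.28 + $258.27 + $176.18 + $67.33 + $261.46 + $13.30 + $199.49 + $26.60 = $1,159.91
Net pay = $2,659.83 − $1,159.91 = $1,499.92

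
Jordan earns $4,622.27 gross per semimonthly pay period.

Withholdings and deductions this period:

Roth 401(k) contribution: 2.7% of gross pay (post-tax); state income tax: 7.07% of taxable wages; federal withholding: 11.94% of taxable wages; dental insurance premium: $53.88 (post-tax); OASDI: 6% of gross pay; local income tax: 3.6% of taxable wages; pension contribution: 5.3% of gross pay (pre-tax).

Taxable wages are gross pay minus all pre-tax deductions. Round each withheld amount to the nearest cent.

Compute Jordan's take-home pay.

$2,931.57

Pension contribution: $4,622.27 × 0.053 = $244.98
Taxable wages = $4,622.27 − $244.98 = $4,377.29
Local income tax: $4,377.29 × 0.036 = $157.58
Federal withholding: $4,377.29 × 0.1194 = $522.65
State income tax: $4,377.29 × 0.0707 = $309.47
OASDI: $4,622.27 × 0.06 = $277.34
Roth 401(k) contribution: $4,622.27 × 0.027 = $124.80
Dental insurance premium: $53.88
Total deductions = $244.98 + $157.58 + $522.65 + $309.47 + $277.34 + $124.80 + $53.88 = $1,690.70
Net pay = $4,622.27 − $1,690.70 = $2,931.57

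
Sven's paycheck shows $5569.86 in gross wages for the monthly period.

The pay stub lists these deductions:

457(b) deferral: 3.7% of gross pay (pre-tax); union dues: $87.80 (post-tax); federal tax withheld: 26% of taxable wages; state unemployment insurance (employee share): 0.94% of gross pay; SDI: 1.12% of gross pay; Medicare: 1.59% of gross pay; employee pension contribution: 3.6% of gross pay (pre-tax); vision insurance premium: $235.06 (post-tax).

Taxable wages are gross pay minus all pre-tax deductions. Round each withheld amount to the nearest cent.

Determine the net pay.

$3294.66

Employee pension contribution: $5569.86 × 0.036 = $200.51
457(b) deferral: $5569.86 × 0.037 = $206.08
Pre-tax total = $200.51 + $206.08 = $406.59
Taxable wages = $5569.86 − $406.59 = $5163.27
Federal tax withheld: $5163.27 × 0.26 = $1342.45
SDI: $5569.86 × 0.0112 = $62.38
State unemployment insurance (employee share): $5569.86 × 0.0094 = $52.36
Medicare: $5569.86 × 0.0159 = $88.56
Vision insurance premium: $235.06
Union dues: $87.80
Total deductions = $200.51 + $206.08 + $1342.45 + $62.38 + $52.36 + $88.56 + $235.06 + $87.80 = $2275.20
Net pay = $5569.86 − $2275.20 = $3294.66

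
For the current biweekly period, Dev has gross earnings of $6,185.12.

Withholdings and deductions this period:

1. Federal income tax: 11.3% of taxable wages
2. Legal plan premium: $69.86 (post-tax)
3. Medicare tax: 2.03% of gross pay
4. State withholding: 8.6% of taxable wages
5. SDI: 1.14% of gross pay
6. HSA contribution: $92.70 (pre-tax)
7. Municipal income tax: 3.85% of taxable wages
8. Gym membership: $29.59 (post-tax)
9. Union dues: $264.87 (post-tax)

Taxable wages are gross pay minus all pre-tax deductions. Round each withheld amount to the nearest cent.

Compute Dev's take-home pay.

HSA contribution: $92.70
Taxable wages = $6,185.12 − $92.70 = $6,092.42
Federal income tax: $6,092.42 × 0.113 = $688.44
State withholding: $6,092.42 × 0.086 = $523.95
Municipal income tax: $6,092.42 × 0.0385 = $234.56
Medicare tax: $6,185.12 × 0.0203 = $125.56
SDI: $6,185.12 × 0.0114 = $70.51
Union dues: $264.87
Legal plan premium: $69.86
Gym membership: $29.59
Total deductions = $92.70 + $688.44 + $523.95 + $234.56 + $125.56 + $70.51 + $264.87 + $69.86 + $29.59 = $2,100.04
Net pay = $6,185.12 − $2,100.04 = $4,085.08

$4,085.08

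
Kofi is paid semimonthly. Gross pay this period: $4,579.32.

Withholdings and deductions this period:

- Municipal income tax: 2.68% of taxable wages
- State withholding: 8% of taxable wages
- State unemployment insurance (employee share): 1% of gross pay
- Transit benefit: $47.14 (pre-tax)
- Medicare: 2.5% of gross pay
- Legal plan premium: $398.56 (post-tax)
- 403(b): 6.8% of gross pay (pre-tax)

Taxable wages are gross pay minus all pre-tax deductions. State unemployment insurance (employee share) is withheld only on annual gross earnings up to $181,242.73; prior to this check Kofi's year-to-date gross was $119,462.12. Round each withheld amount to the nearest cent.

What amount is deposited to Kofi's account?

$3,211.18

Transit benefit: $47.14
403(b): $4,579.32 × 0.068 = $311.39
Pre-tax total = $47.14 + $311.39 = $358.53
Taxable wages = $4,579.32 − $358.53 = $4,220.79
State withholding: $4,220.79 × 0.08 = $337.66
Municipal income tax: $4,220.79 × 0.0268 = $113.12
State unemployment insurance (employee share): cap not yet reached, full $4,579.32 is subject → $4,579.32 × 0.01 = $45.79
Medicare: $4,579.32 × 0.025 = $114.48
Legal plan premium: $398.56
Total deductions = $47.14 + $311.39 + $337.66 + $113.12 + $45.79 + $114.48 + $398.56 = $1,368.14
Net pay = $4,579.32 − $1,368.14 = $3,211.18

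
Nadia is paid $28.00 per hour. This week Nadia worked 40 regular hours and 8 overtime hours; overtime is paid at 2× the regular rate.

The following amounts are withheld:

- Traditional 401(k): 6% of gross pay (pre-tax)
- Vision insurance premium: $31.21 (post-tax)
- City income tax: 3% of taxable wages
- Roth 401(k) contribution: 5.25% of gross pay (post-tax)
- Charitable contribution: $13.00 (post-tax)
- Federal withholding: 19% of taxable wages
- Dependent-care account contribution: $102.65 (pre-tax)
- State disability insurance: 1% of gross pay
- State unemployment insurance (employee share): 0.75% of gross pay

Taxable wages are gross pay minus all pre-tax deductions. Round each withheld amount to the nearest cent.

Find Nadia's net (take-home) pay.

$915.62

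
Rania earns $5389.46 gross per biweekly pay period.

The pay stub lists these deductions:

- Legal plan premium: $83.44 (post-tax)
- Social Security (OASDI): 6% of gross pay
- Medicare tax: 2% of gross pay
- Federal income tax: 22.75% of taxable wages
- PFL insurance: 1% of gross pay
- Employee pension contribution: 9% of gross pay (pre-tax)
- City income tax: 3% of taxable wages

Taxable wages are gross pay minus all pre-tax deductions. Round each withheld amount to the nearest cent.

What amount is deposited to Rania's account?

$3073.04

Employee pension contribution: $5389.46 × 0.09 = $485.05
Taxable wages = $5389.46 − $485.05 = $4904.41
City income tax: $4904.41 × 0.03 = $147.13
Federal income tax: $4904.41 × 0.2275 = $1115.75
PFL insurance: $5389.46 × 0.01 = $53.89
Medicare tax: $5389.46 × 0.02 = $107.79
Social Security (OASDI): $5389.46 × 0.06 = $323.37
Legal plan premium: $83.44
Total deductions = $485.05 + $147.13 + $1115.75 + $53.89 + $107.79 + $323.37 + $83.44 = $2316.42
Net pay = $5389.46 − $2316.42 = $3073.04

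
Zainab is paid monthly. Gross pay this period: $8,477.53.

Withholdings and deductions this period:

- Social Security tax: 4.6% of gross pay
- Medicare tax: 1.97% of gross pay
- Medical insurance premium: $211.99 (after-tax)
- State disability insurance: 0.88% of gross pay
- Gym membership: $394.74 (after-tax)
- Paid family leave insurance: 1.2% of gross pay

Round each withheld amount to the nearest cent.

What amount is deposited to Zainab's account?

Social Security tax: $8,477.53 × 0.046 = $389.97
State disability insurance: $8,477.53 × 0.0088 = $74.60
Paid family leave insurance: $8,477.53 × 0.012 = $101.73
Medicare tax: $8,477.53 × 0.0197 = $167.01
Medical insurance premium: $211.99
Gym membership: $394.74
Total deductions = $389.97 + $74.60 + $101.73 + $167.01 + $211.99 + $394.74 = $1,340.04
Net pay = $8,477.53 − $1,340.04 = $7,137.49

$7,137.49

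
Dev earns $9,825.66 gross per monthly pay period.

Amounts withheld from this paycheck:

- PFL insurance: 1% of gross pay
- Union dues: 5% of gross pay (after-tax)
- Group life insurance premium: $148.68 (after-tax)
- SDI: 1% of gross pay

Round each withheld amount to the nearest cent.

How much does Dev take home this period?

$8,989.18

PFL insurance: $9,825.66 × 0.01 = $98.26
SDI: $9,825.66 × 0.01 = $98.26
Group life insurance premium: $148.68
Union dues: $9,825.66 × 0.05 = $491.28
Total deductions = $98.26 + $98.26 + $148.68 + $491.28 = $836.48
Net pay = $9,825.66 − $836.48 = $8,989.18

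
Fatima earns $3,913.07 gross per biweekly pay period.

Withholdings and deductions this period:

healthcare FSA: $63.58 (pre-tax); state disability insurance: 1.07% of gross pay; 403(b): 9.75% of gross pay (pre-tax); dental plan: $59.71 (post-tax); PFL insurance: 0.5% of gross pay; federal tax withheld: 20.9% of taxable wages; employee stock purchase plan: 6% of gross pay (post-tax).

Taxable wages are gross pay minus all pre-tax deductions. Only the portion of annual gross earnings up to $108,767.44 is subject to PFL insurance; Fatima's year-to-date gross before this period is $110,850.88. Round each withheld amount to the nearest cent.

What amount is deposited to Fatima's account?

$2,406.80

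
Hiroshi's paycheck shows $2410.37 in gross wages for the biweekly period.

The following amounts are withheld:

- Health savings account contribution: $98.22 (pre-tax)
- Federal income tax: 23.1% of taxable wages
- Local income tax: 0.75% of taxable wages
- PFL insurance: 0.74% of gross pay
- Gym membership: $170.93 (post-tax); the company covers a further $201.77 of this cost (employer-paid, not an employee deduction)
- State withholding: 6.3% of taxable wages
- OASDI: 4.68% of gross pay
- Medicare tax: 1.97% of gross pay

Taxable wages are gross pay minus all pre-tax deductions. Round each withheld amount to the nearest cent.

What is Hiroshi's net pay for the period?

$1265.97

Health savings account contribution: $98.22
Taxable wages = $2410.37 − $98.22 = $2312.15
Local income tax: $2312.15 × 0.0075 = $17.34
State withholding: $2312.15 × 0.063 = $145.67
Federal income tax: $2312.15 × 0.231 = $534.11
Medicare tax: $2410.37 × 0.0197 = $47.48
OASDI: $2410.37 × 0.0468 = $112.81
PFL insurance: $2410.37 × 0.0074 = $17.84
Gym membership: $170.93
(Employer's $201.77 toward gym membership is not withheld from the employee.)
Total deductions = $98.22 + $17.34 + $145.67 + $534.11 + $47.48 + $112.81 + $17.84 + $170.93 = $1144.40
Net pay = $2410.37 − $1144.40 = $1265.97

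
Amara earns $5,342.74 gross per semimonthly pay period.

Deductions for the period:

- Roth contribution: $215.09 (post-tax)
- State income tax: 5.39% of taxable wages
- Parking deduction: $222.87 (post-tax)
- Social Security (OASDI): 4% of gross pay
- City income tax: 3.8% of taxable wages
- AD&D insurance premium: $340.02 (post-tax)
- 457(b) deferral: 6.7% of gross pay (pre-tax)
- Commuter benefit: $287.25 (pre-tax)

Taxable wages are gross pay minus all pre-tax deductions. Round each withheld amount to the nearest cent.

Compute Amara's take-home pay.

457(b) deferral: $5,342.74 × 0.067 = $357.96
Commuter benefit: $287.25
Pre-tax total = $357.96 + $287.25 = $645.21
Taxable wages = $5,342.74 − $645.21 = $4,697.53
State income tax: $4,697.53 × 0.0539 = $253.20
City income tax: $4,697.53 × 0.038 = $178.51
Social Security (OASDI): $5,342.74 × 0.04 = $213.71
Parking deduction: $222.87
AD&D insurance premium: $340.02
Roth contribution: $215.09
Total deductions = $357.96 + $287.25 + $253.20 + $178.51 + $213.71 + $222.87 + $340.02 + $215.09 = $2,068.61
Net pay = $5,342.74 − $2,068.61 = $3,274.13

$3,274.13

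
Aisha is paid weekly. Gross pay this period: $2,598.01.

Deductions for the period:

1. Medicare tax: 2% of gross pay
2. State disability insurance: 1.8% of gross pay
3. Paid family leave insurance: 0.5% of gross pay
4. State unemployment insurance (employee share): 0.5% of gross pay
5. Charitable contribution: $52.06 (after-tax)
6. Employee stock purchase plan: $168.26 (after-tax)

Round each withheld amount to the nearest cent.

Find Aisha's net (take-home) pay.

$2,252.99

Paid family leave insurance: $2,598.01 × 0.005 = $12.99
State unemployment insurance (employee share): $2,598.01 × 0.005 = $12.99
Medicare tax: $2,598.01 × 0.02 = $51.96
State disability insurance: $2,598.01 × 0.018 = $46.76
Employee stock purchase plan: $168.26
Charitable contribution: $52.06
Total deductions = $12.99 + $12.99 + $51.96 + $46.76 + $168.26 + $52.06 = $345.02
Net pay = $2,598.01 − $345.02 = $2,252.99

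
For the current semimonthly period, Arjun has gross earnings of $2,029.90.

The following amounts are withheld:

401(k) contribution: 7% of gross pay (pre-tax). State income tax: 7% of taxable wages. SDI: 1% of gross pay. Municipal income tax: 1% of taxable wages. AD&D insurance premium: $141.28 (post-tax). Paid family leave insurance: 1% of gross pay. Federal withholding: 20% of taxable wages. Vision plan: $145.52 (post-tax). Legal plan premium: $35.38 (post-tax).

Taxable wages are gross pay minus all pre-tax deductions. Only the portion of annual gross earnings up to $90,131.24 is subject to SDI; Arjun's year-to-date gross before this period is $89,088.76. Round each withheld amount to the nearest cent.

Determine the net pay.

$1,006.32

401(k) contribution: $2,029.90 × 0.07 = $142.09
Taxable wages = $2,029.90 − $142.09 = $1,887.81
Municipal income tax: $1,887.81 × 0.01 = $18.88
Federal withholding: $1,887.81 × 0.2 = $377.56
State income tax: $1,887.81 × 0.07 = $132.15
SDI: only $90,131.24 − $89,088.76 = $1,042.48 of this check is subject → $1,042.48 × 0.01 = $10.42
Paid family leave insurance: $2,029.90 × 0.01 = $20.30
AD&D insurance premium: $141.28
Legal plan premium: $35.38
Vision plan: $145.52
Total deductions = $142.09 + $18.88 + $377.56 + $132.15 + $10.42 + $20.30 + $141.28 + $35.38 + $145.52 = $1,023.58
Net pay = $2,029.90 − $1,023.58 = $1,006.32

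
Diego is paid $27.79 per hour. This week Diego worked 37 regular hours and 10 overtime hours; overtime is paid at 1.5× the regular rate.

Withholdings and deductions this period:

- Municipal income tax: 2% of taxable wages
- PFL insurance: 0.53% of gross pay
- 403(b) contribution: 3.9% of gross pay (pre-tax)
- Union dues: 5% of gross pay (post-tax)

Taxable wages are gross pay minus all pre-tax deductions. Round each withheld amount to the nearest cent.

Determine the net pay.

$1,281.04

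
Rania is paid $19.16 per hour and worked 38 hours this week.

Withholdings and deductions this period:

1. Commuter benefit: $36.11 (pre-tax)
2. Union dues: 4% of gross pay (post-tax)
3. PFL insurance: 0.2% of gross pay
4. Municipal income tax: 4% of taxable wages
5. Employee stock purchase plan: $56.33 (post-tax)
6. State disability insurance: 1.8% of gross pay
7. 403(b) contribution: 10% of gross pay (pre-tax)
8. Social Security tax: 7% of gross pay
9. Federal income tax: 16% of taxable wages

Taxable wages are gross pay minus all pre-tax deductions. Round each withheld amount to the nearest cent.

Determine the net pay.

$344.33

Gross pay: 38 × $19.16 = $728.08
403(b) contribution: $728.08 × 0.1 = $72.81
Commuter benefit: $36.11
Pre-tax total = $72.81 + $36.11 = $108.92
Taxable wages = $728.08 − $108.92 = $619.16
Municipal income tax: $619.16 × 0.04 = $24.77
Federal income tax: $619.16 × 0.16 = $99.07
State disability insurance: $728.08 × 0.018 = $13.11
PFL insurance: $728.08 × 0.002 = $1.46
Social Security tax: $728.08 × 0.07 = $50.97
Employee stock purchase plan: $56.33
Union dues: $728.08 × 0.04 = $29.12
Total deductions = $72.81 + $36.11 + $24.77 + $99.07 + $13.11 + $1.46 + $50.97 + $56.33 + $29.12 = $383.75
Net pay = $728.08 − $383.75 = $344.33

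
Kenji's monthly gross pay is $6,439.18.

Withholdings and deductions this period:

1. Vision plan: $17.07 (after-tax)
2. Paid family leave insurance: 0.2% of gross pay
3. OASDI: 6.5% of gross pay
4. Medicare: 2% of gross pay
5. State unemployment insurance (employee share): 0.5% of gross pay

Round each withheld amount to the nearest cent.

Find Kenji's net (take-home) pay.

Paid family leave insurance: $6,439.18 × 0.002 = $12.88
State unemployment insurance (employee share): $6,439.18 × 0.005 = $32.20
Medicare: $6,439.18 × 0.02 = $128.78
OASDI: $6,439.18 × 0.065 = $418.55
Vision plan: $17.07
Total deductions = $12.88 + $32.20 + $128.78 + $418.55 + $17.07 = $609.48
Net pay = $6,439.18 − $609.48 = $5,829.70

$5,829.70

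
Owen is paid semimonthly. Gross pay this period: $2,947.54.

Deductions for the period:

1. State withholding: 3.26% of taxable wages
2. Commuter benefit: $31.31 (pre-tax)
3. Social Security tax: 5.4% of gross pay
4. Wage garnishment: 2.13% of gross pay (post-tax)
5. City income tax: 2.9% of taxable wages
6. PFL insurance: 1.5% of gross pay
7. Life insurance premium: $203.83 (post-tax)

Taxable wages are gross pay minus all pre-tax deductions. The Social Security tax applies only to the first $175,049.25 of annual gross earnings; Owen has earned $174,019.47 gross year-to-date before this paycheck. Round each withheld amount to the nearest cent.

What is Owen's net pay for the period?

$2,370.16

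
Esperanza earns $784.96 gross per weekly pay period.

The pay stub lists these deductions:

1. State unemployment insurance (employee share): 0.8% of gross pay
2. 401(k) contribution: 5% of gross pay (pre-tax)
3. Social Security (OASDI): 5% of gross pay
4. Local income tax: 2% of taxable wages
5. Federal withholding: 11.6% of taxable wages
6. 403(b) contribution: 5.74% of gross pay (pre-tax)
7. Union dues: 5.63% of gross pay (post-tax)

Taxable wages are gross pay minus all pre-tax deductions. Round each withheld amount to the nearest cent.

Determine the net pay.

$515.64

403(b) contribution: $784.96 × 0.0574 = $45.06
401(k) contribution: $784.96 × 0.05 = $39.25
Pre-tax total = $45.06 + $39.25 = $84.31
Taxable wages = $784.96 − $84.31 = $700.65
Federal withholding: $700.65 × 0.116 = $81.28
Local income tax: $700.65 × 0.02 = $14.01
Social Security (OASDI): $784.96 × 0.05 = $39.25
State unemployment insurance (employee share): $784.96 × 0.008 = $6.28
Union dues: $784.96 × 0.0563 = $44.19
Total deductions = $45.06 + $39.25 + $81.28 + $14.01 + $39.25 + $6.28 + $44.19 = $269.32
Net pay = $784.96 − $269.32 = $515.64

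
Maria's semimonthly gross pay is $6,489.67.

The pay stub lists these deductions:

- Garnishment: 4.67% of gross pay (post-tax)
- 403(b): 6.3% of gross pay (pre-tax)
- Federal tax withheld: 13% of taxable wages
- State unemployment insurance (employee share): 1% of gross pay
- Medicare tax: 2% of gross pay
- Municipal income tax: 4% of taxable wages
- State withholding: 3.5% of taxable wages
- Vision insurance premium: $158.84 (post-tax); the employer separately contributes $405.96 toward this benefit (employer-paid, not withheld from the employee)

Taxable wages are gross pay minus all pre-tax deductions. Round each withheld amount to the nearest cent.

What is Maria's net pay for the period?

$4,177.65

403(b): $6,489.67 × 0.063 = $408.85
Taxable wages = $6,489.67 − $408.85 = $6,080.82
State withholding: $6,080.82 × 0.035 = $212.83
Municipal income tax: $6,080.82 × 0.04 = $243.23
Federal tax withheld: $6,080.82 × 0.13 = $790.51
State unemployment insurance (employee share): $6,489.67 × 0.01 = $64.90
Medicare tax: $6,489.67 × 0.02 = $129.79
Vision insurance premium: $158.84
Garnishment: $6,489.67 × 0.0467 = $303.07
(Employer's $405.96 toward vision insurance premium is not withheld from the employee.)
Total deductions = $408.85 + $212.83 + $243.23 + $790.51 + $64.90 + $129.79 + $158.84 + $303.07 = $2,312.02
Net pay = $6,489.67 − $2,312.02 = $4,177.65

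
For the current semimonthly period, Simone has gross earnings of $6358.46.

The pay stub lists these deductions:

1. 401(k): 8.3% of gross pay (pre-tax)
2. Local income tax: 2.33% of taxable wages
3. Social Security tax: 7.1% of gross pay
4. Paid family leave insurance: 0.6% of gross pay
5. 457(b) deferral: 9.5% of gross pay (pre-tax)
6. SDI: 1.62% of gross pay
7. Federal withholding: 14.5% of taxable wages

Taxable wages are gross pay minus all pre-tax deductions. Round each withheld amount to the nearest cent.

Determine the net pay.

$3754.40

401(k): $6358.46 × 0.083 = $527.75
457(b) deferral: $6358.46 × 0.095 = $604.05
Pre-tax total = $527.75 + $604.05 = $1131.80
Taxable wages = $6358.46 − $1131.80 = $5226.66
Federal withholding: $5226.66 × 0.145 = $757.87
Local income tax: $5226.66 × 0.0233 = $121.78
Paid family leave insurance: $6358.46 × 0.006 = $38.15
SDI: $6358.46 × 0.0162 = $103.01
Social Security tax: $6358.46 × 0.071 = $451.45
Total deductions = $527.75 + $604.05 + $757.87 + $121.78 + $38.15 + $103.01 + $451.45 = $2604.06
Net pay = $6358.46 − $2604.06 = $3754.40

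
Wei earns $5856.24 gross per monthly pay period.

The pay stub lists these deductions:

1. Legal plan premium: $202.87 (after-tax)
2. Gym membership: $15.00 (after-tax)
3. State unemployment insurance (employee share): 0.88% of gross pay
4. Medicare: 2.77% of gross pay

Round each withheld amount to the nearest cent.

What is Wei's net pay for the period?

$5424.62

Medicare: $5856.24 × 0.0277 = $162.22
State unemployment insurance (employee share): $5856.24 × 0.0088 = $51.53
Legal plan premium: $202.87
Gym membership: $15.00
Total deductions = $162.22 + $51.53 + $202.87 + $15.00 = $431.62
Net pay = $5856.24 − $431.62 = $5424.62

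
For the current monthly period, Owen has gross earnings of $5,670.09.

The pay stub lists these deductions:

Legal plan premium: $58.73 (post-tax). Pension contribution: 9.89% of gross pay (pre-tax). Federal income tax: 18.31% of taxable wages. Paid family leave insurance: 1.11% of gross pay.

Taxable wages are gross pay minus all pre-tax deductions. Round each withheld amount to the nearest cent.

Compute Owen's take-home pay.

Pension contribution: $5,670.09 × 0.0989 = $560.77
Taxable wages = $5,670.09 − $560.77 = $5,109.32
Federal income tax: $5,109.32 × 0.1831 = $935.52
Paid family leave insurance: $5,670.09 × 0.0111 = $62.94
Legal plan premium: $58.73
Total deductions = $560.77 + $935.52 + $62.94 + $58.73 = $1,617.96
Net pay = $5,670.09 − $1,617.96 = $4,052.13

$4,052.13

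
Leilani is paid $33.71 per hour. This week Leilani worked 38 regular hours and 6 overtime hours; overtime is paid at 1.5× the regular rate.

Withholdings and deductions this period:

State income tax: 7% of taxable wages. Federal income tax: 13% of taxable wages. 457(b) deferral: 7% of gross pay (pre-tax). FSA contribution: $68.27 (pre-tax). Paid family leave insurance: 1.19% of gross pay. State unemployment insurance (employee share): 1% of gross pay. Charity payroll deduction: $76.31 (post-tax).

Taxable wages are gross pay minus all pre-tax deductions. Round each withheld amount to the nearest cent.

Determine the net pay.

Regular pay: 38 × $33.71 = $1,280.98
Overtime pay: 6 × $33.71 × 1.5 = $303.39
Gross pay = $1,280.98 + $303.39 = $1,584.37
FSA contribution: $68.27
457(b) deferral: $1,584.37 × 0.07 = $110.91
Pre-tax total = $68.27 + $110.91 = $179.18
Taxable wages = $1,584.37 − $179.18 = $1,405.19
Federal income tax: $1,405.19 × 0.13 = $182.67
State income tax: $1,405.19 × 0.07 = $98.36
State unemployment insurance (employee share): $1,584.37 × 0.01 = $15.84
Paid family leave insurance: $1,584.37 × 0.0119 = $18.85
Charity payroll deduction: $76.31
Total deductions = $68.27 + $110.91 + $182.67 + $98.36 + $15.84 + $18.85 + $76.31 = $571.21
Net pay = $1,584.37 − $571.21 = $1,013.16

$1,013.16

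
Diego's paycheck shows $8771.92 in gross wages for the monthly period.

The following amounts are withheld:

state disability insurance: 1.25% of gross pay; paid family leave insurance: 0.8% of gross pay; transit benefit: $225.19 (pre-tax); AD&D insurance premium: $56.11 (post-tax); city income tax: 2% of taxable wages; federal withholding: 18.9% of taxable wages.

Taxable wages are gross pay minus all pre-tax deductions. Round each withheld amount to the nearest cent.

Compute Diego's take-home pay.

$6524.53

Transit benefit: $225.19
Taxable wages = $8771.92 − $225.19 = $8546.73
Federal withholding: $8546.73 × 0.189 = $1615.33
City income tax: $8546.73 × 0.02 = $170.93
Paid family leave insurance: $8771.92 × 0.008 = $70.18
State disability insurance: $8771.92 × 0.0125 = $109.65
AD&D insurance premium: $56.11
Total deductions = $225.19 + $1615.33 + $170.93 + $70.18 + $109.65 + $56.11 = $2247.39
Net pay = $8771.92 − $2247.39 = $6524.53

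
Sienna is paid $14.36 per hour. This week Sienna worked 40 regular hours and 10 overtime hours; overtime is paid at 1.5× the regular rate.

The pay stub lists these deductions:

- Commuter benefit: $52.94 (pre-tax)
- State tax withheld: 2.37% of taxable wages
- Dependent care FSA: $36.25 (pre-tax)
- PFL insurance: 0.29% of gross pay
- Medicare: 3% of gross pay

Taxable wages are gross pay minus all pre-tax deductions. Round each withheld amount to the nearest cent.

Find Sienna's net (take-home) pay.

Regular pay: 40 × $14.36 = $574.40
Overtime pay: 10 × $14.36 × 1.5 = $215.40
Gross pay = $574.40 + $215.40 = $789.80
Commuter benefit: $52.94
Dependent care FSA: $36.25
Pre-tax total = $52.94 + $36.25 = $89.19
Taxable wages = $789.80 − $89.19 = $700.61
State tax withheld: $700.61 × 0.0237 = $16.60
Medicare: $789.80 × 0.03 = $23.69
PFL insurance: $789.80 × 0.0029 = $2.29
Total deductions = $52.94 + $36.25 + $16.60 + $23.69 + $2.29 = $131.77
Net pay = $789.80 − $131.77 = $658.03

$658.03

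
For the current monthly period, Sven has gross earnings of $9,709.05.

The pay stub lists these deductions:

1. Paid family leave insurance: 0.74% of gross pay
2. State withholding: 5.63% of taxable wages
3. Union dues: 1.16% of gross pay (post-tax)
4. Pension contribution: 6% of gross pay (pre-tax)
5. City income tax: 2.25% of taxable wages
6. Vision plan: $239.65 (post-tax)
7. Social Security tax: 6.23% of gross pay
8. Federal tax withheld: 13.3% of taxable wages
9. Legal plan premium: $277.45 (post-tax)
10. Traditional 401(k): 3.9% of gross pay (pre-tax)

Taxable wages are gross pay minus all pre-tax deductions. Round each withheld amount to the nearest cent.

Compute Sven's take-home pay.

$5,588.62

Pension contribution: $9,709.05 × 0.06 = $582.54
Traditional 401(k): $9,709.05 × 0.039 = $378.65
Pre-tax total = $582.54 + $378.65 = $961.19
Taxable wages = $9,709.05 − $961.19 = $8,747.86
Federal tax withheld: $8,747.86 × 0.133 = $1,163.47
City income tax: $8,747.86 × 0.0225 = $196.83
State withholding: $8,747.86 × 0.0563 = $492.50
Social Security tax: $9,709.05 × 0.0623 = $604.87
Paid family leave insurance: $9,709.05 × 0.0074 = $71.85
Legal plan premium: $277.45
Vision plan: $239.65
Union dues: $9,709.05 × 0.0116 = $112.62
Total deductions = $582.54 + $378.65 + $1,163.47 + $196.83 + $492.50 + $604.87 + $71.85 + $277.45 + $239.65 + $112.62 = $4,120.43
Net pay = $9,709.05 − $4,120.43 = $5,588.62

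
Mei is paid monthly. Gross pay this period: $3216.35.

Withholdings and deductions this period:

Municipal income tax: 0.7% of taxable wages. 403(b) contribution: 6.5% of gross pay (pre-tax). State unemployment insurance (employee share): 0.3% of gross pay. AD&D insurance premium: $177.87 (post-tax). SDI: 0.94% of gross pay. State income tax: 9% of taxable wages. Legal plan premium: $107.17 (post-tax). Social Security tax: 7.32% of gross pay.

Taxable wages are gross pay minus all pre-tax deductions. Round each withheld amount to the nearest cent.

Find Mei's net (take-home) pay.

$2155.22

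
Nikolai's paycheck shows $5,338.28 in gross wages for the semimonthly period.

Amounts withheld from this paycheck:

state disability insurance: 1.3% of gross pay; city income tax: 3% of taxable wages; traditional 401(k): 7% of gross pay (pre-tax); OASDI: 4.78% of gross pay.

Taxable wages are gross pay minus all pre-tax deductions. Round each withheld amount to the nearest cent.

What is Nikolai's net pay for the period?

$4,491.09

Traditional 401(k): $5,338.28 × 0.07 = $373.68
Taxable wages = $5,338.28 − $373.68 = $4,964.60
City income tax: $4,964.60 × 0.03 = $148.94
OASDI: $5,338.28 × 0.0478 = $255.17
State disability insurance: $5,338.28 × 0.013 = $69.40
Total deductions = $373.68 + $148.94 + $255.17 + $69.40 = $847.19
Net pay = $5,338.28 − $847.19 = $4,491.09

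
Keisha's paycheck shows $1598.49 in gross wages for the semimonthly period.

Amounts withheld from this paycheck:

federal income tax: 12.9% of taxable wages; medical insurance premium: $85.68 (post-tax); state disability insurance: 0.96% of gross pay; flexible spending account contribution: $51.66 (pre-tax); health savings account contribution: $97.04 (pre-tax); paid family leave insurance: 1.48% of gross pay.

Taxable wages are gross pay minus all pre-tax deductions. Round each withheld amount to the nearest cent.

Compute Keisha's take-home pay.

Flexible spending account contribution: $51.66
Health savings account contribution: $97.04
Pre-tax total = $51.66 + $97.04 = $148.70
Taxable wages = $1598.49 − $148.70 = $1449.79
Federal income tax: $1449.79 × 0.129 = $187.02
State disability insurance: $1598.49 × 0.0096 = $15.35
Paid family leave insurance: $1598.49 × 0.0148 = $23.66
Medical insurance premium: $85.68
Total deductions = $51.66 + $97.04 + $187.02 + $15.35 + $23.66 + $85.68 = $460.41
Net pay = $1598.49 − $460.41 = $1138.08

$1138.08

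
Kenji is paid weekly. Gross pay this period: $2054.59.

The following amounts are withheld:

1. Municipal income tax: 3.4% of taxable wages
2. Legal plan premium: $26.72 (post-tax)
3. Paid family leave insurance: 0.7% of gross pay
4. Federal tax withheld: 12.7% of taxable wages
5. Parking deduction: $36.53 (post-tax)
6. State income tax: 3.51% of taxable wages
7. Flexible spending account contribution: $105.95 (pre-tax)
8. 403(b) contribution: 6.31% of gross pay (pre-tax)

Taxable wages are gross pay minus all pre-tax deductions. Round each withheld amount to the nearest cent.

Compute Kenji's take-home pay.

$1384.66

403(b) contribution: $2054.59 × 0.0631 = $129.64
Flexible spending account contribution: $105.95
Pre-tax total = $129.64 + $105.95 = $235.59
Taxable wages = $2054.59 − $235.59 = $1819.00
Municipal income tax: $1819.00 × 0.034 = $61.85
Federal tax withheld: $1819.00 × 0.127 = $231.01
State income tax: $1819.00 × 0.0351 = $63.85
Paid family leave insurance: $2054.59 × 0.007 = $14.38
Parking deduction: $36.53
Legal plan premium: $26.72
Total deductions = $129.64 + $105.95 + $61.85 + $231.01 + $63.85 + $14.38 + $36.53 + $26.72 = $669.93
Net pay = $2054.59 − $669.93 = $1384.66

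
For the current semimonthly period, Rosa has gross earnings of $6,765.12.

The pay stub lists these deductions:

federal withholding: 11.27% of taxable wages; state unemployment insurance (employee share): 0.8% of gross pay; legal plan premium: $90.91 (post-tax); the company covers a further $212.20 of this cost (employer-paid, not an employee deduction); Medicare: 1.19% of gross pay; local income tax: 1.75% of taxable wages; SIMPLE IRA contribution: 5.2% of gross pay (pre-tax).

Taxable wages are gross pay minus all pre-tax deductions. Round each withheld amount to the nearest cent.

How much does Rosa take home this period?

$5,352.79

SIMPLE IRA contribution: $6,765.12 × 0.052 = $351.79
Taxable wages = $6,765.12 − $351.79 = $6,413.33
Local income tax: $6,413.33 × 0.0175 = $112.23
Federal withholding: $6,413.33 × 0.1127 = $722.78
State unemployment insurance (employee share): $6,765.12 × 0.008 = $54.12
Medicare: $6,765.12 × 0.0119 = $80.50
Legal plan premium: $90.91
(Employer's $212.20 toward legal plan premium is not withheld from the employee.)
Total deductions = $351.79 + $112.23 + $722.78 + $54.12 + $80.50 + $90.91 = $1,412.33
Net pay = $6,765.12 − $1,412.33 = $5,352.79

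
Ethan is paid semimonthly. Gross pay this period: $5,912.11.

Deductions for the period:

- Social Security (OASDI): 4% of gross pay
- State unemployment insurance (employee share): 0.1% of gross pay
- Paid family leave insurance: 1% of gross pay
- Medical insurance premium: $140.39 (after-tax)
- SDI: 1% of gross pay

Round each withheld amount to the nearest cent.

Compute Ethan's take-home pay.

State unemployment insurance (employee share): $5,912.11 × 0.001 = $5.91
Paid family leave insurance: $5,912.11 × 0.01 = $59.12
SDI: $5,912.11 × 0.01 = $59.12
Social Security (OASDI): $5,912.11 × 0.04 = $236.48
Medical insurance premium: $140.39
Total deductions = $5.91 + $59.12 + $59.12 + $236.48 + $140.39 = $501.02
Net pay = $5,912.11 − $501.02 = $5,411.09

$5,411.09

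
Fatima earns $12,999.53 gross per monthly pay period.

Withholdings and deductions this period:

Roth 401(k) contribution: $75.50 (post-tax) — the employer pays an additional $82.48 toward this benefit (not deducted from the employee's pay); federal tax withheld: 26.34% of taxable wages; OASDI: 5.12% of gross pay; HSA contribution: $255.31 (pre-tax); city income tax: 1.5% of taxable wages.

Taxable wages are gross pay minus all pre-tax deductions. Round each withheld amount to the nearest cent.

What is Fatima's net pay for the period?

HSA contribution: $255.31
Taxable wages = $12,999.53 − $255.31 = $12,744.22
City income tax: $12,744.22 × 0.015 = $191.16
Federal tax withheld: $12,744.22 × 0.2634 = $3,356.83
OASDI: $12,999.53 × 0.0512 = $665.58
Roth 401(k) contribution: $75.50
(Employer's $82.48 toward Roth 401(k) contribution is not withheld from the employee.)
Total deductions = $255.31 + $191.16 + $3,356.83 + $665.58 + $75.50 = $4,544.38
Net pay = $12,999.53 − $4,544.38 = $8,455.15

$8,455.15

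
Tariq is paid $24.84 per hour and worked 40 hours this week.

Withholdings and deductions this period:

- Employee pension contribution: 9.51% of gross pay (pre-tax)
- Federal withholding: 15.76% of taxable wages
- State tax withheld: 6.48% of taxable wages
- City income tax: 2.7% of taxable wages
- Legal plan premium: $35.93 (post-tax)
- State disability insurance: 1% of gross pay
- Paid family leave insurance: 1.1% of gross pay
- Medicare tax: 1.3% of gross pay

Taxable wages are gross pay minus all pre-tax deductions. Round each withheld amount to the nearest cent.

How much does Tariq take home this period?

Gross pay: 40 × $24.84 = $993.60
Employee pension contribution: $993.60 × 0.0951 = $94.49
Taxable wages = $993.60 − $94.49 = $899.11
City income tax: $899.11 × 0.027 = $24.28
State tax withheld: $899.11 × 0.0648 = $58.26
Federal withholding: $899.11 × 0.1576 = $141.70
Medicare tax: $993.60 × 0.013 = $12.92
Paid family leave insurance: $993.60 × 0.011 = $10.93
State disability insurance: $993.60 × 0.01 = $9.94
Legal plan premium: $35.93
Total deductions = $94.49 + $24.28 + $58.26 + $141.70 + $12.92 + $10.93 + $9.94 + $35.93 = $388.45
Net pay = $993.60 − $388.45 = $605.15

$605.15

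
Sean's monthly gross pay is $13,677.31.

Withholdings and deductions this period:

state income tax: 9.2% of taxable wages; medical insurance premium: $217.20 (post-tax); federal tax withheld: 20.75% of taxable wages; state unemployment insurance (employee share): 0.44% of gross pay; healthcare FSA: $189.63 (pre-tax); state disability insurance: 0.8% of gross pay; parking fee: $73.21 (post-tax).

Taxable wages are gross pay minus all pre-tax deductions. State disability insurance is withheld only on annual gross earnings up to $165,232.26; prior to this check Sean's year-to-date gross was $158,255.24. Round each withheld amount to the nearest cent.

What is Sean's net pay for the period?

$9,041.71

Healthcare FSA: $189.63
Taxable wages = $13,677.31 − $189.63 = $13,487.68
State income tax: $13,487.68 × 0.092 = $1,240.87
Federal tax withheld: $13,487.68 × 0.2075 = $2,798.69
State unemployment insurance (employee share): $13,677.31 × 0.0044 = $60.18
State disability insurance: only $165,232.26 − $158,255.24 = $6,977.02 of this check is subject → $6,977.02 × 0.008 = $55.82
Parking fee: $73.21
Medical insurance premium: $217.20
Total deductions = $189.63 + $1,240.87 + $2,798.69 + $60.18 + $55.82 + $73.21 + $217.20 = $4,635.60
Net pay = $13,677.31 − $4,635.60 = $9,041.71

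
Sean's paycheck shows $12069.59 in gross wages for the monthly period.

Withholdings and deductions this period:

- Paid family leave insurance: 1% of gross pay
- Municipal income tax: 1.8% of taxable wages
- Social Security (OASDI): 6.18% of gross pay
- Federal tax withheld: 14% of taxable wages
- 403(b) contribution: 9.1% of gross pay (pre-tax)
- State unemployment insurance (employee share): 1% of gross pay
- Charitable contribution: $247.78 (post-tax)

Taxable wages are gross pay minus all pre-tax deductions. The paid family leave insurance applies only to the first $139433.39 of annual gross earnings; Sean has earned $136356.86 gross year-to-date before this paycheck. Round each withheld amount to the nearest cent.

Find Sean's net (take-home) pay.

$8092.65

403(b) contribution: $12069.59 × 0.091 = $1098.33
Taxable wages = $12069.59 − $1098.33 = $10971.26
Federal tax withheld: $10971.26 × 0.14 = $1535.98
Municipal income tax: $10971.26 × 0.018 = $197.48
Social Security (OASDI): $12069.59 × 0.0618 = $745.90
State unemployment insurance (employee share): $12069.59 × 0.01 = $120.70
Paid family leave insurance: only $139433.39 − $136356.86 = $3076.53 of this check is subject → $3076.53 × 0.01 = $30.77
Charitable contribution: $247.78
Total deductions = $1098.33 + $1535.98 + $197.48 + $745.90 + $120.70 + $30.77 + $247.78 = $3976.94
Net pay = $12069.59 − $3976.94 = $8092.65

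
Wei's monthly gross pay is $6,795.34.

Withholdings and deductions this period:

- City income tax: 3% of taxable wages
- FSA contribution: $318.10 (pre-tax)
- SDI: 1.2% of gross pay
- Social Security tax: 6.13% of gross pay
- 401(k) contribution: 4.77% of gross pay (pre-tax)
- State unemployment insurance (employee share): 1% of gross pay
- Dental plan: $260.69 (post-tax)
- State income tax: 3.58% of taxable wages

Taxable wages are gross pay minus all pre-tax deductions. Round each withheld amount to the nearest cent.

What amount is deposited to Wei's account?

FSA contribution: $318.10
401(k) contribution: $6,795.34 × 0.0477 = $324.14
Pre-tax total = $318.10 + $324.14 = $642.24
Taxable wages = $6,795.34 − $642.24 = $6,153.10
City income tax: $6,153.10 × 0.03 = $184.59
State income tax: $6,153.10 × 0.0358 = $220.28
State unemployment insurance (employee share): $6,795.34 × 0.01 = $67.95
SDI: $6,795.34 × 0.012 = $81.54
Social Security tax: $6,795.34 × 0.0613 = $416.55
Dental plan: $260.69
Total deductions = $318.10 + $324.14 + $184.59 + $220.28 + $67.95 + $81.54 + $416.55 + $260.69 = $1,873.84
Net pay = $6,795.34 − $1,873.84 = $4,921.50

$4,921.50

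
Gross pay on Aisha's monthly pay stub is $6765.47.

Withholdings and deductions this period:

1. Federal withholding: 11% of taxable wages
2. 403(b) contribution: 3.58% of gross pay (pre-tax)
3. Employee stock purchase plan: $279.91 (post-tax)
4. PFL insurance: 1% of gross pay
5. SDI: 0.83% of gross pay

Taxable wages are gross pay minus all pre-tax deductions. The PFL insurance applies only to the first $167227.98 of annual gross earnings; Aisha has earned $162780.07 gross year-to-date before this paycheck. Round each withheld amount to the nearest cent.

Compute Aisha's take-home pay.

$5425.17

403(b) contribution: $6765.47 × 0.0358 = $242.20
Taxable wages = $6765.47 − $242.20 = $6523.27
Federal withholding: $6523.27 × 0.11 = $717.56
PFL insurance: only $167227.98 − $162780.07 = $4447.91 of this check is subject → $4447.91 × 0.01 = $44.48
SDI: $6765.47 × 0.0083 = $56.15
Employee stock purchase plan: $279.91
Total deductions = $242.20 + $717.56 + $44.48 + $56.15 + $279.91 = $1340.30
Net pay = $6765.47 − $1340.30 = $5425.17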